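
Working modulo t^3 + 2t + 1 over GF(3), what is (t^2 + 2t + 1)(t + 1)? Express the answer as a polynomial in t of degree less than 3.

Multiply in GF(3)[t]: (t^2 + 2t + 1)·(t + 1) = t^3 + 1.
Reduce using t^3 ≡ t + 2 (mod t^3 + 2t + 1).
Reduced: t.

t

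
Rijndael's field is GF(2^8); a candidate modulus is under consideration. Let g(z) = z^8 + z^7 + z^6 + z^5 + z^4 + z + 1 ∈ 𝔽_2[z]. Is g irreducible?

Yes

Check for roots in 𝔽_2: g(0) = 1; g(1) = 1.
No roots, so no linear factors.
Monic irreducibles of degree 2 over GF(2): z^2 + z + 1.
None of them divide g (all give nonzero remainder).
Monic irreducibles of degree 3 over GF(2): z^3 + z + 1, z^3 + z^2 + 1.
None of them divide g (all give nonzero remainder).
Monic irreducibles of degree 4 over GF(2): z^4 + z + 1, z^4 + z^3 + 1, z^4 + z^3 + z^2 + z + 1.
None of them divide g (all give nonzero remainder).
No irreducible factor of degree ≤ 4 exists, so g is irreducible over GF(2).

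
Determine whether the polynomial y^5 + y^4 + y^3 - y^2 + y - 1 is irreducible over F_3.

Yes

Write m(y) = y^5 + y^4 + y^3 - y^2 + y - 1.
Check for roots in F_3: m(0) = 2; m(1) = 2; m(2) = 2.
No roots, so no linear factors.
Monic irreducibles of degree 2 over GF(3): y^2 + 1, y^2 + y - 1, y^2 - y - 1.
None of them divide m (all give nonzero remainder).
No irreducible factor of degree ≤ 2 exists, so m is irreducible over GF(3).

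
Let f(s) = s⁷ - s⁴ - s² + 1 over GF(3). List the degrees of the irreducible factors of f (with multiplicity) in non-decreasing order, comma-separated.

1, 2, 4

Roots in GF(3): f(0) = 1; f(1) = 0 → root; f(2) = 1.
Linear factors from roots: (s - 1).
Complete factorization: f(s) = (s - 1)·(s² - s - 1)·(s⁴ - s³ + s² + 1).
Factor degrees with multiplicity: 1 + 2 + 4 = 7.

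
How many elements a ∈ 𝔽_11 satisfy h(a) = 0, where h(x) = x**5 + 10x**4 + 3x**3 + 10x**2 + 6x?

Evaluate at each of the 11 elements of 𝔽_11:
h(0) = 0 → root; h(1) = 8; h(2) = 4; h(3) = 10; h(4) = 0 → root; h(5) = 9; h(6) = 0 → root; h(7) = 6; h(8) = 8; h(9) = 0 → root; h(10) = 10.
Roots: {0, 4, 6, 9}.

4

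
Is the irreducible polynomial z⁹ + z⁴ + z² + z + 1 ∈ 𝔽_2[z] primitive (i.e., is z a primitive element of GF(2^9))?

Write f(z) = z⁹ + z⁴ + z² + z + 1.
|GF(2^9)^×| = 2^9 − 1 = 511. Prime factorization: 511 = 7·73.
f is primitive ⇔ z has order 511 in GF(2)[z]/(f), i.e. z^(511/q) ≠ 1 for each prime q | 511.
z^(73) mod f = 1
z^(7) mod f = z⁷.
Since z^(73) = 1, the order of z divides 73 < 511; not primitive.

No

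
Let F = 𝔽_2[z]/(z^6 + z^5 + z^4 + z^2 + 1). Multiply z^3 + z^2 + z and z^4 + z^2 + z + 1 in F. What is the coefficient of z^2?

0

Multiply in 𝔽_2[z]: (z^3 + z^2 + z)·(z^4 + z^2 + z + 1) = z^7 + z^6 + z^3 + z.
Reduce using z^6 ≡ z^5 + z^4 + z^2 + 1 (mod z^6 + z^5 + z^4 + z^2 + 1).
Reduced: z^5.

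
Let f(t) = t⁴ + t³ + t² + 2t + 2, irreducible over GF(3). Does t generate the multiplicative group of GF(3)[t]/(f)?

Yes

|GF(3^4)^×| = 3^4 − 1 = 80. Prime factorization: 80 = 2^4·5.
f is primitive ⇔ t has order 80 in GF(3)[t]/(f), i.e. t^(80/q) ≠ 1 for each prime q | 80.
t^(40) mod f = 2.
t^(16) mod f = 2t³ + 1.
None equal 1, so t has full order 80; f is primitive.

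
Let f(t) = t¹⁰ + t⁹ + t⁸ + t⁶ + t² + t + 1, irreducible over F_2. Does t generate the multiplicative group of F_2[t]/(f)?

|GF(2^10)^×| = 2^10 − 1 = 1023. Prime factorization: 1023 = 3·11·31.
f is primitive ⇔ t has order 1023 in GF(2)[t]/(f), i.e. t^(1023/q) ≠ 1 for each prime q | 1023.
t^(341) mod f = t⁹ + t⁶ + t⁵ + t³ + t² + t + 1.
t^(93) mod f = t⁸ + t⁵ + t⁴ + t².
t^(33) mod f = t⁸ + t⁶ + t⁵ + t³ + t².
None equal 1, so t has full order 1023; f is primitive.

Yes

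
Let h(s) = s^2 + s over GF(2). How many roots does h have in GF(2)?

Evaluate at each of the 2 elements of GF(2):
h(0) = 0 → root; h(1) = 0 → root.
Roots: {0, 1}.

2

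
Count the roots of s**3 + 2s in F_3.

Write P(s) = s**3 + 2s.
Evaluate at each of the 3 elements of F_3:
P(0) = 0 → root; P(1) = 0 → root; P(2) = 0 → root.
Roots: {0, 1, 2}.

3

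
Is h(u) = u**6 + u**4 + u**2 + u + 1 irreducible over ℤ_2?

Check for roots in ℤ_2: h(0) = 1; h(1) = 1.
No roots, so no linear factors.
Monic irreducibles of degree 2 over GF(2): u**2 + u + 1.
None of them divide h (all give nonzero remainder).
Monic irreducibles of degree 3 over GF(2): u**3 + u + 1, u**3 + u**2 + 1.
None of them divide h (all give nonzero remainder).
No irreducible factor of degree ≤ 3 exists, so h is irreducible over GF(2).

Yes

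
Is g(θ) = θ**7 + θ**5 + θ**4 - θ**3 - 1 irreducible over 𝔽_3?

Check for roots in 𝔽_3: g(0) = 2; g(1) = 1; g(2) = 2.
No roots, so no linear factors.
Monic irreducibles of degree 2 over GF(3): θ**2 + 1, θ**2 + θ - 1, θ**2 - θ - 1.
None of them divide g (all give nonzero remainder).
Degree-3 irreducible divisors: test the 8 monic irreducibles of degree 3 over GF(3).
None of them divide g (all give nonzero remainder).
No irreducible factor of degree ≤ 3 exists, so g is irreducible over GF(3).

Yes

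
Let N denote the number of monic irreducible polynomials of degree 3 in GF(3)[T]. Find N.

8

x^(3^3) − x is the product of all monic irreducibles of degree dividing 3; Möbius inversion gives N = (1/3) Σ μ(3/d)·3^d.
Divisors of 3: 1, 3; μ(3/d) for each: -1, 1.
Σ = − 3^1 + 3^3 = 24.
N = 24/3 = 8.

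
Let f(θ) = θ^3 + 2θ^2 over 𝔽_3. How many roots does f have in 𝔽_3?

2

Evaluate at each of the 3 elements of 𝔽_3:
f(0) = 0 → root; f(1) = 0 → root; f(2) = 1.
Roots: {0, 1}.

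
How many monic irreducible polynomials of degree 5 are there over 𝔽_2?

6

By the necklace-counting formula, N_2(5) = (1/5) Σ_{d|5} μ(5/d)·2^d.
Divisors of 5: 1, 5; μ(5/d) for each: -1, 1.
Σ = − 2^1 + 2^5 = 30.
N = 30/5 = 6.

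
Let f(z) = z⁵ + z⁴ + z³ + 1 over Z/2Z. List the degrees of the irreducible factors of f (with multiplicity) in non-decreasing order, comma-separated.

1, 1, 3

Roots in Z/2Z: f(0) = 1; f(1) = 0 → root.
Linear factors from roots: (z + 1).
Complete factorization: f(z) = (z + 1)^2·(z³ + z² + 1).
Factor degrees with multiplicity: 1 + 1 + 3 = 5.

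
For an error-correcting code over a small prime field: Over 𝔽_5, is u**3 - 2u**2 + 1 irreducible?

No

Write g(u) = u**3 - 2u**2 + 1.
Check for roots in 𝔽_5: g(0) = 1; g(1) = 0 → root; g(2) = 1; g(3) = 0 → root; g(4) = 3.
g(1) = 0, so (u − 1) divides g(u); g is reducible.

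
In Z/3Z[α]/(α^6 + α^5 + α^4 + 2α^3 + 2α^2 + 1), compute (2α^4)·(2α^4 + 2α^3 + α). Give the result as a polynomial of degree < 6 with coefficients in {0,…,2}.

Multiply in Z/3Z[α]: (2α^4)·(2α^4 + 2α^3 + α) = α^8 + α^7 + 2α^5.
Reduce using α^6 ≡ 2α^5 + 2α^4 + α^3 + α^2 + 2 (mod α^6 + α^5 + α^4 + 2α^3 + 2α^2 + 1).
Reduced: α^5 + 2α^4 + 2α^3 + α^2 + 1.

α^5 + 2α^4 + 2α^3 + α^2 + 1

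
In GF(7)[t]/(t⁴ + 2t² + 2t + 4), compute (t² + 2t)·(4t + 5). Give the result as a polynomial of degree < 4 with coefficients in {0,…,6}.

Multiply in GF(7)[t]: (t² + 2t)·(4t + 5) = 4t³ + 6t² + 3t.
Reduced: 4t³ + 6t² + 3t.

4t^3 + 6t^2 + 3t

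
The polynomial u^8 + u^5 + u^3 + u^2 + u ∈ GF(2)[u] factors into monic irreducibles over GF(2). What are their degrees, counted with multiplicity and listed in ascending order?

1, 2, 2, 3

Write g(u) = u^8 + u^5 + u^3 + u^2 + u.
Roots in GF(2): g(0) = 0 → root; g(1) = 1.
Linear factors from roots: (u).
Complete factorization: g(u) = (u)·(u^2 + u + 1)^2·(u^3 + u + 1).
Factor degrees with multiplicity: 1 + 2 + 2 + 3 = 8.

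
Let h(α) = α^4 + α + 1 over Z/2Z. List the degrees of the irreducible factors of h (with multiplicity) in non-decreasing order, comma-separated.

4

Roots in Z/2Z: h(0) = 1; h(1) = 1.
Complete factorization: h(α) = (α^4 + α + 1).
Factor degrees with multiplicity: 4 = 4.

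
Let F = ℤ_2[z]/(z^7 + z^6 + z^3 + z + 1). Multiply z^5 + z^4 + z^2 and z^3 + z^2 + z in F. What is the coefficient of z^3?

0

Multiply in ℤ_2[z]: (z^5 + z^4 + z^2)·(z^3 + z^2 + z) = z^8 + z^4 + z^3.
Reduce using z^7 ≡ z^6 + z^3 + z + 1 (mod z^7 + z^6 + z^3 + z + 1).
Reduced: z^6 + z^2 + 1.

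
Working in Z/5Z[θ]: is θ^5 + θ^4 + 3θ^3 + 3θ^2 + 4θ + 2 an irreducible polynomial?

Write h(θ) = θ^5 + θ^4 + 3θ^3 + 3θ^2 + 4θ + 2.
Check for roots in Z/5Z: h(0) = 2; h(1) = 4; h(2) = 4; h(3) = 1; h(4) = 3.
No roots, so no linear factors.
Degree-2 irreducible divisors: test the 10 monic irreducibles of degree 2 over GF(5).
None of them divide h (all give nonzero remainder).
No irreducible factor of degree ≤ 2 exists, so h is irreducible over GF(5).

Yes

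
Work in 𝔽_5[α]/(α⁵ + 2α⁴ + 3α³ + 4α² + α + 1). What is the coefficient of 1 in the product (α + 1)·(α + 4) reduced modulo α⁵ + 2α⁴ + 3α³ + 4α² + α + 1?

4

Multiply in 𝔽_5[α]: (α + 1)·(α + 4) = α² + 4.
Reduced: α² + 4.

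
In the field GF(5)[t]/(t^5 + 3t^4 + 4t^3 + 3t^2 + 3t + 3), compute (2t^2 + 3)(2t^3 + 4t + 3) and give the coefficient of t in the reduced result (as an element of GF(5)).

0

Multiply in GF(5)[t]: (2t^2 + 3)·(2t^3 + 4t + 3) = 4t^5 + 4t^3 + t^2 + 2t + 4.
Reduce using t^5 ≡ 2t^4 + t^3 + 2t^2 + 2t + 2 (mod t^5 + 3t^4 + 4t^3 + 3t^2 + 3t + 3).
Reduced: 3t^4 + 3t^3 + 4t^2 + 2.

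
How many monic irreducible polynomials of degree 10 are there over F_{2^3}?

107370900

By the necklace-counting formula, N_8(10) = (1/10) Σ_{d|10} μ(10/d)·8^d.
Divisors of 10: 1, 2, 5, 10; μ(10/d) for each: 1, -1, -1, 1.
Σ = 8^1 − 8^2 − 8^5 + 8^10 = 1073709000.
N = 1073709000/10 = 107370900.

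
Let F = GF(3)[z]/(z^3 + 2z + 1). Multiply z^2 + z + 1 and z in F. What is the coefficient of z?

2

Multiply in GF(3)[z]: (z^2 + z + 1)·(z) = z^3 + z^2 + z.
Reduce using z^3 ≡ z + 2 (mod z^3 + 2z + 1).
Reduced: z^2 + 2z + 2.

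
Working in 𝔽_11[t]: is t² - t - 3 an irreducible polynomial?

Yes

Write f(t) = t² - t - 3.
Check each element of 𝔽_11 for a root: f(0)=8, f(1)=8, f(2)=10, f(3)=3, f(4)=9, f(5)=6, f(6)=5, f(7)=6, f(8)=9, f(9)=3, f(10)=10.
No roots. A degree-2 polynomial over a field with no linear factor is irreducible.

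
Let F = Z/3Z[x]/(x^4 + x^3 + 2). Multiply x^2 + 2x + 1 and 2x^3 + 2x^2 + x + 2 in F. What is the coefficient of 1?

0

Multiply in Z/3Z[x]: (x^2 + 2x + 1)·(2x^3 + 2x^2 + x + 2) = 2x^5 + x^3 + 2x + 2.
Reduce using x^4 ≡ 2x^3 + 1 (mod x^4 + x^3 + 2).
Reduced: x.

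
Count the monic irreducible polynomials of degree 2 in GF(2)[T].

The number of monic irreducibles of degree 2 over GF(2) is (1/2)·Σ_{d∣2} μ(2/d) 2^d.
Divisors of 2: 1, 2; μ(2/d) for each: -1, 1.
Σ = − 2^1 + 2^2 = 2.
N = 2/2 = 1.

1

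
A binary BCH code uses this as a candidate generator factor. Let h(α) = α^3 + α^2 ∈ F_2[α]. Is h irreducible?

Check for roots in F_2: h(0) = 0 → root; h(1) = 0 → root.
h(0) = 0, so (α) divides h(α); h is reducible.

No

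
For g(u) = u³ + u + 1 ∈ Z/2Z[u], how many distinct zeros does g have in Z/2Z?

Evaluate at each of the 2 elements of Z/2Z:
g(0) = 1; g(1) = 1.
No element is a root.

0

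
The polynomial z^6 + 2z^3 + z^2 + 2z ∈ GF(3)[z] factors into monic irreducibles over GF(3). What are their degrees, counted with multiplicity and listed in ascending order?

Write g(z) = z^6 + 2z^3 + z^2 + 2z.
Roots in GF(3): g(0) = 0 → root; g(1) = 0 → root; g(2) = 1.
Linear factors from roots: (z), (z + 2).
Complete factorization: g(z) = (z)·(z + 2)·(z^4 + z^3 + z^2 + 1).
Factor degrees with multiplicity: 1 + 1 + 4 = 6.

1, 1, 4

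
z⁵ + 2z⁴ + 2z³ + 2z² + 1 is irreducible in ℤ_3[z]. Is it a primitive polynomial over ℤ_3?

Write f(z) = z⁵ + 2z⁴ + 2z³ + 2z² + 1.
|GF(3^5)^×| = 3^5 − 1 = 242. Prime factorization: 242 = 2·11^2.
f is primitive ⇔ z has order 242 in GF(3)[z]/(f), i.e. z^(242/q) ≠ 1 for each prime q | 242.
z^(121) mod f = 2.
z^(22) mod f = 1
Since z^(22) = 1, the order of z divides 22 < 242; not primitive.

No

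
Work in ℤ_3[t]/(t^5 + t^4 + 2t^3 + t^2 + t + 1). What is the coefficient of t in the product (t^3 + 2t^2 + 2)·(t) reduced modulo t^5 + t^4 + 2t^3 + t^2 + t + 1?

2

Multiply in ℤ_3[t]: (t^3 + 2t^2 + 2)·(t) = t^4 + 2t^3 + 2t.
Reduced: t^4 + 2t^3 + 2t.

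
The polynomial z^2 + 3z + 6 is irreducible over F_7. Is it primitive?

Write f(z) = z^2 + 3z + 6.
|GF(7^2)^×| = 7^2 − 1 = 48. Prime factorization: 48 = 2^4·3.
f is primitive ⇔ z has order 48 in GF(7)[z]/(f), i.e. z^(48/q) ≠ 1 for each prime q | 48.
z^(24) mod f = 6.
z^(16) mod f = 1
Since z^(16) = 1, the order of z divides 16 < 48; not primitive.

No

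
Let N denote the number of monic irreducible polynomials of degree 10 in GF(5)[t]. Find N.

The number of monic irreducibles of degree 10 over GF(5) is (1/10)·Σ_{d∣10} μ(10/d) 5^d.
Divisors of 10: 1, 2, 5, 10; μ(10/d) for each: 1, -1, -1, 1.
Σ = 5^1 − 5^2 − 5^5 + 5^10 = 9762480.
N = 9762480/10 = 976248.

976248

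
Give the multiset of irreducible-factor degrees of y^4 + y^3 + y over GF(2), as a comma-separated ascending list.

Write f(y) = y^4 + y^3 + y.
Roots in GF(2): f(0) = 0 → root; f(1) = 1.
Linear factors from roots: (y).
Complete factorization: f(y) = (y)·(y^3 + y^2 + 1).
Factor degrees with multiplicity: 1 + 3 = 4.

1, 3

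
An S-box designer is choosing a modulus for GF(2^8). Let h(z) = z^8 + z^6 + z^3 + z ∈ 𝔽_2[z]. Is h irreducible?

No

Check for roots in 𝔽_2: h(0) = 0 → root; h(1) = 0 → root.
h(0) = 0, so (z) divides h(z); h is reducible.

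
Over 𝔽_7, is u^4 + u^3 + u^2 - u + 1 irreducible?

Yes

Write m(u) = u^4 + u^3 + u^2 - u + 1.
Check for roots in 𝔽_7: m(0) = 1; m(1) = 3; m(2) = 6; m(3) = 3; m(4) = 4; m(5) = 1; m(6) = 3.
No roots, so no linear factors.
Degree-2 irreducible divisors: test the 21 monic irreducibles of degree 2 over GF(7).
None of them divide m (all give nonzero remainder).
No irreducible factor of degree ≤ 2 exists, so m is irreducible over GF(7).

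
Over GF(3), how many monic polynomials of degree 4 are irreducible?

The number of monic irreducibles of degree 4 over GF(3) is (1/4)·Σ_{d∣4} μ(4/d) 3^d.
Divisors of 4: 1, 2, 4; μ(4/d) for each: 0, -1, 1.
Σ = − 3^2 + 3^4 = 72.
N = 72/4 = 18.

18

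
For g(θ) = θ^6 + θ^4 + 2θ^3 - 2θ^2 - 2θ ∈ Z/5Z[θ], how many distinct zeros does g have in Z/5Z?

4

Evaluate at each of the 5 elements of Z/5Z:
g(0) = 0 → root; g(1) = 0 → root; g(2) = 4; g(3) = 0 → root; g(4) = 0 → root.
Roots: {0, 1, 3, 4}.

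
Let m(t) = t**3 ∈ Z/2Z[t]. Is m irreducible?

No

Check for roots in Z/2Z: m(0) = 0 → root; m(1) = 1.
m(0) = 0, so (t) divides m(t); m is reducible.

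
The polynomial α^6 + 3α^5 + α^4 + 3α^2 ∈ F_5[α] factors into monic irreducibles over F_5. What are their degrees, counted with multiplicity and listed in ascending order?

1, 1, 2, 2

Write h(α) = α^6 + 3α^5 + α^4 + 3α^2.
Roots in F_5: h(0) = 0 → root; h(1) = 3; h(2) = 3; h(3) = 1; h(4) = 2.
Linear factors from roots: (α).
Complete factorization: h(α) = (α)^2·(α^2 + α + 1)·(α^2 + 2α + 3).
Factor degrees with multiplicity: 1 + 1 + 2 + 2 = 6.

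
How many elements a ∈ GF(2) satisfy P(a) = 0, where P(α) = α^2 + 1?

1

Evaluate at each of the 2 elements of GF(2):
P(0) = 1; P(1) = 0 → root.
Roots: {1}.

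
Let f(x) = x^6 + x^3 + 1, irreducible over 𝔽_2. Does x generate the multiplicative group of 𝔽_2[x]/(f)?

|GF(2^6)^×| = 2^6 − 1 = 63. Prime factorization: 63 = 3^2·7.
f is primitive ⇔ x has order 63 in GF(2)[x]/(f), i.e. x^(63/q) ≠ 1 for each prime q | 63.
x^(21) mod f = x^3.
x^(9) mod f = 1
Since x^(9) = 1, the order of x divides 9 < 63; not primitive.

No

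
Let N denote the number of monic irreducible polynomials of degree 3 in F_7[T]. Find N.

112

The number of monic irreducibles of degree 3 over GF(7) is (1/3)·Σ_{d∣3} μ(3/d) 7^d.
Divisors of 3: 1, 3; μ(3/d) for each: -1, 1.
Σ = − 7^1 + 7^3 = 336.
N = 336/3 = 112.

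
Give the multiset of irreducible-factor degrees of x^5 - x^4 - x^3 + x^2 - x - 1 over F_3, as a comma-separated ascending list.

1, 1, 1, 2

Write g(x) = x^5 - x^4 - x^3 + x^2 - x - 1.
Roots in F_3: g(0) = 2; g(1) = 1; g(2) = 0 → root.
Linear factors from roots: (x + 1).
Complete factorization: g(x) = (x + 1)^3·(x^2 - x - 1).
Factor degrees with multiplicity: 1 + 1 + 1 + 2 = 5.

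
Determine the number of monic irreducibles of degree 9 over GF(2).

56

By the necklace-counting formula, N_2(9) = (1/9) Σ_{d|9} μ(9/d)·2^d.
Divisors of 9: 1, 3, 9; μ(9/d) for each: 0, -1, 1.
Σ = − 2^3 + 2^9 = 504.
N = 504/9 = 56.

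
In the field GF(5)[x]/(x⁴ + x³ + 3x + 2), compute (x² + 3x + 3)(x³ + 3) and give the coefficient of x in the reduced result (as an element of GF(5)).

Multiply in GF(5)[x]: (x² + 3x + 3)·(x³ + 3) = x⁵ + 3x⁴ + 3x³ + 3x² + 4x + 4.
Reduce using x⁴ ≡ 4x³ + 2x + 3 (mod x⁴ + x³ + 3x + 2).
Reduced: x³ + x.

1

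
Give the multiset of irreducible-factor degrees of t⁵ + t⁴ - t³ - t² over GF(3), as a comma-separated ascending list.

Write f(t) = t⁵ + t⁴ - t³ - t².
Roots in GF(3): f(0) = 0 → root; f(1) = 0 → root; f(2) = 0 → root.
Linear factors from roots: (t), (t - 1), (t + 1).
Complete factorization: f(t) = (t - 1)·(t)^2·(t + 1)^2.
Factor degrees with multiplicity: 1 + 1 + 1 + 1 + 1 = 5.

1, 1, 1, 1, 1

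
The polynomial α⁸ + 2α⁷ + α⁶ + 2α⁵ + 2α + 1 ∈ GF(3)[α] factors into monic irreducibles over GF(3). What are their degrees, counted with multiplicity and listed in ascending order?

1, 1, 1, 2, 3

Write g(α) = α⁸ + 2α⁷ + α⁶ + 2α⁵ + 2α + 1.
Roots in GF(3): g(0) = 1; g(1) = 0 → root; g(2) = 0 → root.
Linear factors from roots: (α + 2), (α + 1).
Complete factorization: g(α) = (α + 2)·(α + 1)^2·(α² + α + 2)·(α³ + 2α + 1).
Factor degrees with multiplicity: 1 + 1 + 1 + 2 + 3 = 8.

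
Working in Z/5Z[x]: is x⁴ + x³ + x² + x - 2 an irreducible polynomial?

Write m(x) = x⁴ + x³ + x² + x - 2.
Check for roots in Z/5Z: m(0) = 3; m(1) = 2; m(2) = 3; m(3) = 3; m(4) = 3.
No roots, so no linear factors.
Degree-2 irreducible divisors: test the 10 monic irreducibles of degree 2 over GF(5).
None of them divide m (all give nonzero remainder).
No irreducible factor of degree ≤ 2 exists, so m is irreducible over GF(5).

Yes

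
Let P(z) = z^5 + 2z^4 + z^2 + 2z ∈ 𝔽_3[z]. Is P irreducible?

Check for roots in 𝔽_3: P(0) = 0 → root; P(1) = 0 → root; P(2) = 0 → root.
P(0) = 0, so (z) divides P(z); P is reducible.

No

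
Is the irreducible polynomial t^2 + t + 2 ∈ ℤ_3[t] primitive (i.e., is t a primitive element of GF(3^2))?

Write f(t) = t^2 + t + 2.
|GF(3^2)^×| = 3^2 − 1 = 8. Prime factorization: 8 = 2^3.
f is primitive ⇔ t has order 8 in GF(3)[t]/(f), i.e. t^(8/q) ≠ 1 for each prime q | 8.
t^(4) mod f = 2.
None equal 1, so t has full order 8; f is primitive.

Yes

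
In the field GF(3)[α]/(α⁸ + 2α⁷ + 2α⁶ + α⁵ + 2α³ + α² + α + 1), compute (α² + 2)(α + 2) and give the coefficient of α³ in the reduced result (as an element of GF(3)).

1

Multiply in GF(3)[α]: (α² + 2)·(α + 2) = α³ + 2α² + 2α + 1.
Reduced: α³ + 2α² + 2α + 1.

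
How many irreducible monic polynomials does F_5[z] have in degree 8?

By the necklace-counting formula, N_5(8) = (1/8) Σ_{d|8} μ(8/d)·5^d.
Divisors of 8: 1, 2, 4, 8; μ(8/d) for each: 0, 0, -1, 1.
Σ = − 5^4 + 5^8 = 390000.
N = 390000/8 = 48750.

48750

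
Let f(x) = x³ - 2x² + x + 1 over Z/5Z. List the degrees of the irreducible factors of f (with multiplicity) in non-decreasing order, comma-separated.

Roots in Z/5Z: f(0) = 1; f(1) = 1; f(2) = 3; f(3) = 3; f(4) = 2.
Complete factorization: f(x) = (x³ - 2x² + x + 1).
Factor degrees with multiplicity: 3 = 3.

3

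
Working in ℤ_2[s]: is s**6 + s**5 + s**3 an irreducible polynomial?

Write P(s) = s**6 + s**5 + s**3.
Check for roots in ℤ_2: P(0) = 0 → root; P(1) = 1.
P(0) = 0, so (s) divides P(s); P is reducible.

No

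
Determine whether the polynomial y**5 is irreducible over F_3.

Write m(y) = y**5.
Check for roots in F_3: m(0) = 0 → root; m(1) = 1; m(2) = 2.
m(0) = 0, so (y) divides m(y); m is reducible.

No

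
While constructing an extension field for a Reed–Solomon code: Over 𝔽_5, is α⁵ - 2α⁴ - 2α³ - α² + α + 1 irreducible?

Yes

Write f(α) = α⁵ - 2α⁴ - 2α³ - α² + α + 1.
Check for roots in 𝔽_5: f(0) = 1; f(1) = 3; f(2) = 3; f(3) = 2; f(4) = 3.
No roots, so no linear factors.
Degree-2 irreducible divisors: test the 10 monic irreducibles of degree 2 over GF(5).
None of them divide f (all give nonzero remainder).
No irreducible factor of degree ≤ 2 exists, so f is irreducible over GF(5).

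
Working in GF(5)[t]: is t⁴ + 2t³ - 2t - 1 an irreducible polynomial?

Write m(t) = t⁴ + 2t³ - 2t - 1.
Check for roots in GF(5): m(0) = 4; m(1) = 0 → root; m(2) = 2; m(3) = 3; m(4) = 0 → root.
m(1) = 0, so (t − 1) divides m(t); m is reducible.

No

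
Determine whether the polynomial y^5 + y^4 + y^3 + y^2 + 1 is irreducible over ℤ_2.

Yes

Write f(y) = y^5 + y^4 + y^3 + y^2 + 1.
Check for roots in ℤ_2: f(0) = 1; f(1) = 1.
No roots, so no linear factors.
Monic irreducibles of degree 2 over GF(2): y^2 + y + 1.
None of them divide f (all give nonzero remainder).
No irreducible factor of degree ≤ 2 exists, so f is irreducible over GF(2).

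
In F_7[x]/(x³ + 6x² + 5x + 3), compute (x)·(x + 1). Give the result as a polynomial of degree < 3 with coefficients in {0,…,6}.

x^2 + x

Multiply in F_7[x]: (x)·(x + 1) = x² + x.
Reduced: x² + x.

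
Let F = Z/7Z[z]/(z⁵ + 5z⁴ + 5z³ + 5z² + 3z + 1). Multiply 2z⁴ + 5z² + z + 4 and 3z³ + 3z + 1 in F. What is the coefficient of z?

Multiply in Z/7Z[z]: (2z⁴ + 5z² + z + 4)·(3z³ + 3z + 1) = 6z⁷ + 5z⁴ + 6z³ + z² + 6z + 4.
Reduce using z⁵ ≡ 2z⁴ + 2z³ + 2z² + 4z + 6 (mod z⁵ + 5z⁴ + 5z³ + 5z² + 3z + 1).
Reduced: z⁴ + 3z² + 5z + 3.

5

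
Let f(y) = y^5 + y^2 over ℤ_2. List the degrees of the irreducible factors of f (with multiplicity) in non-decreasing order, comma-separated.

Roots in ℤ_2: f(0) = 0 → root; f(1) = 0 → root.
Linear factors from roots: (y), (y + 1).
Complete factorization: f(y) = (y + 1)·(y)^2·(y^2 + y + 1).
Factor degrees with multiplicity: 1 + 1 + 1 + 2 = 5.

1, 1, 1, 2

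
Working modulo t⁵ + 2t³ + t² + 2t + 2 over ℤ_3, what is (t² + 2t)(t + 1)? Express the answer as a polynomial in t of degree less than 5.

t^3 + 2t

Multiply in ℤ_3[t]: (t² + 2t)·(t + 1) = t³ + 2t.
Reduced: t³ + 2t.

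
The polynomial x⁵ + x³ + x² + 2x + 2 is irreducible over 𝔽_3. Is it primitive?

No

Write f(x) = x⁵ + x³ + x² + 2x + 2.
|GF(3^5)^×| = 3^5 − 1 = 242. Prime factorization: 242 = 2·11^2.
f is primitive ⇔ x has order 242 in GF(3)[x]/(f), i.e. x^(242/q) ≠ 1 for each prime q | 242.
x^(121) mod f = 1
x^(22) mod f = 2x + 1.
Since x^(121) = 1, the order of x divides 121 < 242; not primitive.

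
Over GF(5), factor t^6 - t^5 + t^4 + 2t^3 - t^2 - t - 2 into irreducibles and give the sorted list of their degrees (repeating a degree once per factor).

6

Write f(t) = t^6 - t^5 + t^4 + 2t^3 - t^2 - t - 2.
Roots in GF(5): f(0) = 3; f(1) = 4; f(2) = 1; f(3) = 2; f(4) = 4.
Complete factorization: f(t) = (t^6 - t^5 + t^4 + 2t^3 - t^2 - t - 2).
Factor degrees with multiplicity: 6 = 6.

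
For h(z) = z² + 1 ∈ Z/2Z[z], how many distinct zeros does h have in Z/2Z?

Evaluate at each of the 2 elements of Z/2Z:
h(0) = 1; h(1) = 0 → root.
Roots: {1}.

1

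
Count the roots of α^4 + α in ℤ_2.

2

Write h(α) = α^4 + α.
Evaluate at each of the 2 elements of ℤ_2:
h(0) = 0 → root; h(1) = 0 → root.
Roots: {0, 1}.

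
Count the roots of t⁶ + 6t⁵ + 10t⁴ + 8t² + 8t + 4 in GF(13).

3

Write g(t) = t⁶ + 6t⁵ + 10t⁴ + 8t² + 8t + 4.
Evaluate at each of the 13 elements of GF(13):
g(0) = 4; g(1) = 11; g(2) = 0 → root; g(3) = 3; g(4) = 3; g(5) = 10; g(6) = 12; g(7) = 9; g(8) = 0 → root; g(9) = 1; g(10) = 3; g(11) = 0 → root; g(12) = 9.
Roots: {2, 8, 11}.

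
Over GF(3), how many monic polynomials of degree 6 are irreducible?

x^(3^6) − x is the product of all monic irreducibles of degree dividing 6; Möbius inversion gives N = (1/6) Σ μ(6/d)·3^d.
Divisors of 6: 1, 2, 3, 6; μ(6/d) for each: 1, -1, -1, 1.
Σ = 3^1 − 3^2 − 3^3 + 3^6 = 696.
N = 696/6 = 116.

116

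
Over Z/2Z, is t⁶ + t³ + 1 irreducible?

Yes

Write g(t) = t⁶ + t³ + 1.
Check for roots in Z/2Z: g(0) = 1; g(1) = 1.
No roots, so no linear factors.
Monic irreducibles of degree 2 over GF(2): t² + t + 1.
None of them divide g (all give nonzero remainder).
Monic irreducibles of degree 3 over GF(2): t³ + t + 1, t³ + t² + 1.
None of them divide g (all give nonzero remainder).
No irreducible factor of degree ≤ 3 exists, so g is irreducible over GF(2).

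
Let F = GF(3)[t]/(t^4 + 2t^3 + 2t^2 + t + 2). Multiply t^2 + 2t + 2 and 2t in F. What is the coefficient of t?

1

Multiply in GF(3)[t]: (t^2 + 2t + 2)·(2t) = 2t^3 + t^2 + t.
Reduced: 2t^3 + t^2 + t.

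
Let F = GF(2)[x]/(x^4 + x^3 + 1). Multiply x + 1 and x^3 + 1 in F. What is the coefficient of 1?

Multiply in GF(2)[x]: (x + 1)·(x^3 + 1) = x^4 + x^3 + x + 1.
Reduce using x^4 ≡ x^3 + 1 (mod x^4 + x^3 + 1).
Reduced: x.

0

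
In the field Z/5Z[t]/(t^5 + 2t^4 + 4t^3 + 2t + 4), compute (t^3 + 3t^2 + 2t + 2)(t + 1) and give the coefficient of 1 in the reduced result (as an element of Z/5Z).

2

Multiply in Z/5Z[t]: (t^3 + 3t^2 + 2t + 2)·(t + 1) = t^4 + 4t^3 + 4t + 2.
Reduced: t^4 + 4t^3 + 4t + 2.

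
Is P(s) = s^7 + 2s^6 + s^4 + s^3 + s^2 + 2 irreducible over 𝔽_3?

Yes

Check for roots in 𝔽_3: P(0) = 2; P(1) = 2; P(2) = 1.
No roots, so no linear factors.
Monic irreducibles of degree 2 over GF(3): s^2 + 1, s^2 + s + 2, s^2 + 2s + 2.
None of them divide P (all give nonzero remainder).
Degree-3 irreducible divisors: test the 8 monic irreducibles of degree 3 over GF(3).
None of them divide P (all give nonzero remainder).
No irreducible factor of degree ≤ 3 exists, so P is irreducible over GF(3).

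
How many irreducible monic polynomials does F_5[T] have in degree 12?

20343700

The number of monic irreducibles of degree 12 over GF(5) is (1/12)·Σ_{d∣12} μ(12/d) 5^d.
Divisors of 12: 1, 2, 3, 4, 6, 12; μ(12/d) for each: 0, 1, 0, -1, -1, 1.
Σ = 5^2 − 5^4 − 5^6 + 5^12 = 244124400.
N = 244124400/12 = 20343700.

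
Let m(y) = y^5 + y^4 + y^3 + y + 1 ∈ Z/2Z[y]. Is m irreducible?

Check for roots in Z/2Z: m(0) = 1; m(1) = 1.
No roots, so no linear factors.
Monic irreducibles of degree 2 over GF(2): y^2 + y + 1.
None of them divide m (all give nonzero remainder).
No irreducible factor of degree ≤ 2 exists, so m is irreducible over GF(2).

Yes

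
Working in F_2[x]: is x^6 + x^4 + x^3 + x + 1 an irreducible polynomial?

Write h(x) = x^6 + x^4 + x^3 + x + 1.
Check for roots in F_2: h(0) = 1; h(1) = 1.
No roots, so no linear factors.
Monic irreducibles of degree 2 over GF(2): x^2 + x + 1.
None of them divide h (all give nonzero remainder).
Monic irreducibles of degree 3 over GF(2): x^3 + x + 1, x^3 + x^2 + 1.
None of them divide h (all give nonzero remainder).
No irreducible factor of degree ≤ 3 exists, so h is irreducible over GF(2).

Yes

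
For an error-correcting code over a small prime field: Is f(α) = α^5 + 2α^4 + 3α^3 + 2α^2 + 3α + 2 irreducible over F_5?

No

Check for roots in F_5: f(0) = 2; f(1) = 3; f(2) = 4; f(3) = 0 → root; f(4) = 4.
f(3) = 0, so (α − 3) divides f(α); f is reducible.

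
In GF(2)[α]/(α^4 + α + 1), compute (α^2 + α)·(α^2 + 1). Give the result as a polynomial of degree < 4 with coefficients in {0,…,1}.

Multiply in GF(2)[α]: (α^2 + α)·(α^2 + 1) = α^4 + α^3 + α^2 + α.
Reduce using α^4 ≡ α + 1 (mod α^4 + α + 1).
Reduced: α^3 + α^2 + 1.

α^3 + α^2 + 1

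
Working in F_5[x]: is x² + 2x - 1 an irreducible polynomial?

Write P(x) = x² + 2x - 1.
Check for roots in F_5: P(0) = 4; P(1) = 2; P(2) = 2; P(3) = 4; P(4) = 3.
No roots. A degree-2 polynomial over a field with no linear factor is irreducible.

Yes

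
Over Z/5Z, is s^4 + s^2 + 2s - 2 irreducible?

Yes

Write m(s) = s^4 + s^2 + 2s - 2.
Check for roots in Z/5Z: m(0) = 3; m(1) = 2; m(2) = 2; m(3) = 4; m(4) = 3.
No roots, so no linear factors.
Degree-2 irreducible divisors: test the 10 monic irreducibles of degree 2 over GF(5).
None of them divide m (all give nonzero remainder).
No irreducible factor of degree ≤ 2 exists, so m is irreducible over GF(5).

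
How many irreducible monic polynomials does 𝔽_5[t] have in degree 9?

By the necklace-counting formula, N_5(9) = (1/9) Σ_{d|9} μ(9/d)·5^d.
Divisors of 9: 1, 3, 9; μ(9/d) for each: 0, -1, 1.
Σ = − 5^3 + 5^9 = 1953000.
N = 1953000/9 = 217000.

217000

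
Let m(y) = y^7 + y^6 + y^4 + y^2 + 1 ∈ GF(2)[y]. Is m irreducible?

Yes

Check for roots in GF(2): m(0) = 1; m(1) = 1.
No roots, so no linear factors.
Monic irreducibles of degree 2 over GF(2): y^2 + y + 1.
None of them divide m (all give nonzero remainder).
Monic irreducibles of degree 3 over GF(2): y^3 + y + 1, y^3 + y^2 + 1.
None of them divide m (all give nonzero remainder).
No irreducible factor of degree ≤ 3 exists, so m is irreducible over GF(2).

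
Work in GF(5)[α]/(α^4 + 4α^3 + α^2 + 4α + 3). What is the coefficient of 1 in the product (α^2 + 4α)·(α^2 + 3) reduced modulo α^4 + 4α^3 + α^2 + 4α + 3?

2

Multiply in GF(5)[α]: (α^2 + 4α)·(α^2 + 3) = α^4 + 4α^3 + 3α^2 + 2α.
Reduce using α^4 ≡ α^3 + 4α^2 + α + 2 (mod α^4 + 4α^3 + α^2 + 4α + 3).
Reduced: 2α^2 + 3α + 2.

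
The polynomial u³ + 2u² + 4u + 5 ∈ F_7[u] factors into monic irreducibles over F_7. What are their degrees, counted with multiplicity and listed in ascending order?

3

Write f(u) = u³ + 2u² + 4u + 5.
Complete factorization: f(u) = (u³ + 2u² + 4u + 5).
Factor degrees with multiplicity: 3 = 3.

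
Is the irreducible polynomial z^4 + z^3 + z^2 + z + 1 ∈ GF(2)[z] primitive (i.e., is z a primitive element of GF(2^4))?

Write f(z) = z^4 + z^3 + z^2 + z + 1.
|GF(2^4)^×| = 2^4 − 1 = 15. Prime factorization: 15 = 3·5.
f is primitive ⇔ z has order 15 in GF(2)[z]/(f), i.e. z^(15/q) ≠ 1 for each prime q | 15.
z^(5) mod f = 1
z^(3) mod f = z^3.
Since z^(5) = 1, the order of z divides 5 < 15; not primitive.

No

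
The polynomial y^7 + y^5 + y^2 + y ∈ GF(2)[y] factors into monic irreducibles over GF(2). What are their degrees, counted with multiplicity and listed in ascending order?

1, 1, 2, 3

Write f(y) = y^7 + y^5 + y^2 + y.
Roots in GF(2): f(0) = 0 → root; f(1) = 0 → root.
Linear factors from roots: (y), (y + 1).
Complete factorization: f(y) = (y)·(y + 1)·(y^2 + y + 1)·(y^3 + y + 1).
Factor degrees with multiplicity: 1 + 1 + 2 + 3 = 7.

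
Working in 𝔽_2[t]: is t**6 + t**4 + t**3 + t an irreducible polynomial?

Write f(t) = t**6 + t**4 + t**3 + t.
Check for roots in 𝔽_2: f(0) = 0 → root; f(1) = 0 → root.
f(0) = 0, so (t) divides f(t); f is reducible.

No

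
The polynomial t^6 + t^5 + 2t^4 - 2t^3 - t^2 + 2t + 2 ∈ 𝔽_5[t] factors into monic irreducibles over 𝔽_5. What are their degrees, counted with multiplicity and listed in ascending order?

Write h(t) = t^6 + t^5 + 2t^4 - 2t^3 - t^2 + 2t + 2.
Roots in 𝔽_5: h(0) = 2; h(1) = 0 → root; h(2) = 4; h(3) = 4; h(4) = 3.
Linear factors from roots: (t - 1).
Complete factorization: h(t) = (t - 1)·(t^2 + t + 2)·(t^3 + t^2 + t - 1).
Factor degrees with multiplicity: 1 + 2 + 3 = 6.

1, 2, 3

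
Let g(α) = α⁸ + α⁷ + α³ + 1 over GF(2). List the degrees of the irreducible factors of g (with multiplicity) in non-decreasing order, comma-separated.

Roots in GF(2): g(0) = 1; g(1) = 0 → root.
Linear factors from roots: (α + 1).
Complete factorization: g(α) = (α + 1)^4·(α⁴ + α³ + 1).
Factor degrees with multiplicity: 1 + 1 + 1 + 1 + 4 = 8.

1, 1, 1, 1, 4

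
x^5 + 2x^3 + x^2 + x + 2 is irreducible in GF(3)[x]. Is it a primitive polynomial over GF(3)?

No

Write f(x) = x^5 + 2x^3 + x^2 + x + 2.
|GF(3^5)^×| = 3^5 − 1 = 242. Prime factorization: 242 = 2·11^2.
f is primitive ⇔ x has order 242 in GF(3)[x]/(f), i.e. x^(242/q) ≠ 1 for each prime q | 242.
x^(121) mod f = 1
x^(22) mod f = 2x^3 + x^2.
Since x^(121) = 1, the order of x divides 121 < 242; not primitive.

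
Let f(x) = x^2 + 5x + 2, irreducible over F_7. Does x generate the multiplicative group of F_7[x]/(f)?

|GF(7^2)^×| = 7^2 − 1 = 48. Prime factorization: 48 = 2^4·3.
f is primitive ⇔ x has order 48 in GF(7)[x]/(f), i.e. x^(48/q) ≠ 1 for each prime q | 48.
x^(24) mod f = 1
x^(16) mod f = 4.
Since x^(24) = 1, the order of x divides 24 < 48; not primitive.

No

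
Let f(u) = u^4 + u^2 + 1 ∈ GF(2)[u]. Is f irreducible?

No

Check for roots in GF(2): f(0) = 1; f(1) = 1.
No roots, so no linear factors.
Monic irreducibles of degree 2 over GF(2): u^2 + u + 1.
u^2 + u + 1 divides f: f(u) = (u^2 + u + 1)·(u^2 + u + 1).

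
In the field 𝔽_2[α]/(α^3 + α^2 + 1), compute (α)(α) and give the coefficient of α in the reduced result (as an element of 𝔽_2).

Multiply in 𝔽_2[α]: (α)·(α) = α^2.
Reduced: α^2.

0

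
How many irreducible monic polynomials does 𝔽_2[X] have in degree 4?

3

By the necklace-counting formula, N_2(4) = (1/4) Σ_{d|4} μ(4/d)·2^d.
Divisors of 4: 1, 2, 4; μ(4/d) for each: 0, -1, 1.
Σ = − 2^2 + 2^4 = 12.
N = 12/4 = 3.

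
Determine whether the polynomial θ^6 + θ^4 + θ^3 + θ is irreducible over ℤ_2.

Write m(θ) = θ^6 + θ^4 + θ^3 + θ.
Check for roots in ℤ_2: m(0) = 0 → root; m(1) = 0 → root.
m(0) = 0, so (θ) divides m(θ); m is reducible.

No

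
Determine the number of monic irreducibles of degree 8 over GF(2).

30

x^(2^8) − x is the product of all monic irreducibles of degree dividing 8; Möbius inversion gives N = (1/8) Σ μ(8/d)·2^d.
Divisors of 8: 1, 2, 4, 8; μ(8/d) for each: 0, 0, -1, 1.
Σ = − 2^4 + 2^8 = 240.
N = 240/8 = 30.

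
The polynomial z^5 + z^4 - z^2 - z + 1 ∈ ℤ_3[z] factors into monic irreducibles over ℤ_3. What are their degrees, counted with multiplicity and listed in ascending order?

2, 3

Write g(z) = z^5 + z^4 - z^2 - z + 1.
Roots in ℤ_3: g(0) = 1; g(1) = 1; g(2) = 1.
Complete factorization: g(z) = (z^2 + 1)·(z^3 + z^2 - z + 1).
Factor degrees with multiplicity: 2 + 3 = 5.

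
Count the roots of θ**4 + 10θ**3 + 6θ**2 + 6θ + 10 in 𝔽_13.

2

Write f(θ) = θ**4 + 10θ**3 + 6θ**2 + 6θ + 10.
Evaluate at each of the 13 elements of 𝔽_13:
f(0) = 10; f(1) = 7; f(2) = 12; f(3) = 4; f(4) = 12; f(5) = 11; f(6) = 0 → root; f(7) = 2; f(8) = 12; f(9) = 10; f(10) = 0 → root; f(11) = 10; f(12) = 1.
Roots: {6, 10}.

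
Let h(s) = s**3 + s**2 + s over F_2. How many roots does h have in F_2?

Evaluate at each of the 2 elements of F_2:
h(0) = 0 → root; h(1) = 1.
Roots: {0}.

1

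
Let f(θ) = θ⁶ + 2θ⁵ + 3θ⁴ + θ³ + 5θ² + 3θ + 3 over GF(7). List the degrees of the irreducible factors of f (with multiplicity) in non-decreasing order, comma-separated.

2, 4

Complete factorization: f(θ) = (θ² + 4θ + 1)·(θ⁴ + 5θ³ + 3θ² + 5θ + 3).
Factor degrees with multiplicity: 2 + 4 = 6.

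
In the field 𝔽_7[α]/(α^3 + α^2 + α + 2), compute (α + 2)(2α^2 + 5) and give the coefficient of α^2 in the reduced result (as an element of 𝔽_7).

Multiply in 𝔽_7[α]: (α + 2)·(2α^2 + 5) = 2α^3 + 4α^2 + 5α + 3.
Reduce using α^3 ≡ 6α^2 + 6α + 5 (mod α^3 + α^2 + α + 2).
Reduced: 2α^2 + 3α + 6.

2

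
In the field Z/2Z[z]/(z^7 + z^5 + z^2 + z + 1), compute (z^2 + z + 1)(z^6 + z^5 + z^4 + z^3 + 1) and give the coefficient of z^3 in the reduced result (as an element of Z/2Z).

0

Multiply in Z/2Z[z]: (z^2 + z + 1)·(z^6 + z^5 + z^4 + z^3 + 1) = z^8 + z^6 + z^5 + z^3 + z^2 + z + 1.
Reduce using z^7 ≡ z^5 + z^2 + z + 1 (mod z^7 + z^5 + z^2 + z + 1).
Reduced: z^5 + 1.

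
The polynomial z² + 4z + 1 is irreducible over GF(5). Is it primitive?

No

Write f(z) = z² + 4z + 1.
|GF(5^2)^×| = 5^2 − 1 = 24. Prime factorization: 24 = 2^3·3.
f is primitive ⇔ z has order 24 in GF(5)[z]/(f), i.e. z^(24/q) ≠ 1 for each prime q | 24.
z^(12) mod f = 1
z^(8) mod f = z + 4.
Since z^(12) = 1, the order of z divides 12 < 24; not primitive.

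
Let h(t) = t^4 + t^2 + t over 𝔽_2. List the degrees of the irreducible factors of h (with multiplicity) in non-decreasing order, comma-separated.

1, 3

Roots in 𝔽_2: h(0) = 0 → root; h(1) = 1.
Linear factors from roots: (t).
Complete factorization: h(t) = (t)·(t^3 + t + 1).
Factor degrees with multiplicity: 1 + 3 = 4.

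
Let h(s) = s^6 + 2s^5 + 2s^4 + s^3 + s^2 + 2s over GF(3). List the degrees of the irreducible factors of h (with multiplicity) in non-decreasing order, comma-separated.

Roots in GF(3): h(0) = 0 → root; h(1) = 0 → root; h(2) = 2.
Linear factors from roots: (s), (s + 2).
Complete factorization: h(s) = (s)·(s + 2)·(s^2 + 1)^2.
Factor degrees with multiplicity: 1 + 1 + 2 + 2 = 6.

1, 1, 2, 2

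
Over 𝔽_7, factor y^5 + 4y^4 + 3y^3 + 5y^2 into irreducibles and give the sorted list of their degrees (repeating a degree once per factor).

1, 1, 1, 1, 1

Write g(y) = y^5 + 4y^4 + 3y^3 + 5y^2.
Linear factors from roots: (y), (y + 5), (y + 4), (y + 2).
Complete factorization: g(y) = (y + 2)·(y + 4)·(y + 5)·(y)^2.
Factor degrees with multiplicity: 1 + 1 + 1 + 1 + 1 = 5.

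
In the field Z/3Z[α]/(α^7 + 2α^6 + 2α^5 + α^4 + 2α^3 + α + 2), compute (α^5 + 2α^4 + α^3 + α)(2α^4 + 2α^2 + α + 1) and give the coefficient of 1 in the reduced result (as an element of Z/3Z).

Multiply in Z/3Z[α]: (α^5 + 2α^4 + α^3 + α)·(2α^4 + 2α^2 + α + 1) = 2α^9 + α^8 + α^7 + 2α^6 + α^5 + α^2 + α.
Reduce using α^7 ≡ α^6 + α^5 + 2α^4 + α^3 + 2α + 1 (mod α^7 + 2α^6 + 2α^5 + α^4 + 2α^3 + α + 2).
Reduced: α^3 + α.

0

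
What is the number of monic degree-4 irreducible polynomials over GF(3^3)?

The number of monic irreducibles of degree 4 over GF(27) is (1/4)·Σ_{d∣4} μ(4/d) 27^d.
Divisors of 4: 1, 2, 4; μ(4/d) for each: 0, -1, 1.
Σ = − 27^2 + 27^4 = 530712.
N = 530712/4 = 132678.

132678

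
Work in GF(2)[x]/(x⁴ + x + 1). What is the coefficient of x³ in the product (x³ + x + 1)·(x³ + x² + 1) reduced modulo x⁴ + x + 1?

Multiply in GF(2)[x]: (x³ + x + 1)·(x³ + x² + 1) = x⁶ + x⁵ + x⁴ + x³ + x² + x + 1.
Reduce using x⁴ ≡ x + 1 (mod x⁴ + x + 1).
Reduced: x² + x.

0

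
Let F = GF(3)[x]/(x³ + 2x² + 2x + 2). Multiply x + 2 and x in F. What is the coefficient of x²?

1

Multiply in GF(3)[x]: (x + 2)·(x) = x² + 2x.
Reduced: x² + 2x.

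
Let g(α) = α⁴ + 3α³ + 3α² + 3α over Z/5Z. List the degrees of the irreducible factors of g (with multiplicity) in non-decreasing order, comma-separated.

Roots in Z/5Z: g(0) = 0 → root; g(1) = 0 → root; g(2) = 3; g(3) = 3; g(4) = 3.
Linear factors from roots: (α), (α + 4).
Complete factorization: g(α) = (α)·(α + 4)·(α² + 4α + 2).
Factor degrees with multiplicity: 1 + 1 + 2 = 4.

1, 1, 2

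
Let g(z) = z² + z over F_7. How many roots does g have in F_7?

2

Evaluate at each of the 7 elements of F_7:
g(0) = 0 → root; g(1) = 2; g(2) = 6; g(3) = 5; g(4) = 6; g(5) = 2; g(6) = 0 → root.
Roots: {0, 6}.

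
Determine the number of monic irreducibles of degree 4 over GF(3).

18

By the necklace-counting formula, N_3(4) = (1/4) Σ_{d|4} μ(4/d)·3^d.
Divisors of 4: 1, 2, 4; μ(4/d) for each: 0, -1, 1.
Σ = − 3^2 + 3^4 = 72.
N = 72/4 = 18.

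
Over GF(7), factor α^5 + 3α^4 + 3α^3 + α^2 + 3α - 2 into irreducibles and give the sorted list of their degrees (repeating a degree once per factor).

1, 2, 2

Write g(α) = α^5 + 3α^4 + 3α^3 + α^2 + 3α - 2.
Linear factors from roots: (α - 2).
Complete factorization: g(α) = (α - 2)·(α^2 - 3)·(α^2 - 2α + 2).
Factor degrees with multiplicity: 1 + 2 + 2 = 5.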